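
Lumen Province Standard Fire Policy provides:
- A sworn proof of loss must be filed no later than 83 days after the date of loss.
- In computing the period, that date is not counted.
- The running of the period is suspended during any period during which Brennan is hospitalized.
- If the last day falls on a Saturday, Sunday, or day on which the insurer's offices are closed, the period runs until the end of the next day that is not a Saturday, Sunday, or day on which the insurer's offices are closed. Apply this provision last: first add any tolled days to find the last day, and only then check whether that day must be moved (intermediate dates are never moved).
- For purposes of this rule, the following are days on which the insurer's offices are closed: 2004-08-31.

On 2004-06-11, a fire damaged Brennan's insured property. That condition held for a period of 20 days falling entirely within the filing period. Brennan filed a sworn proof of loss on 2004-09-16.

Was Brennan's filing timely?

83 days after 2004-06-11 is September 2, 2004.
Tolling adds 20 days: September 2, 2004 + 20 days = September 22, 2004.
September 22, 2004 is a Wednesday and not a day on which the insurer's offices are closed, so no extension applies.
The deadline is September 22, 2004; the filing on September 16, 2004 is on or before that date.

Yes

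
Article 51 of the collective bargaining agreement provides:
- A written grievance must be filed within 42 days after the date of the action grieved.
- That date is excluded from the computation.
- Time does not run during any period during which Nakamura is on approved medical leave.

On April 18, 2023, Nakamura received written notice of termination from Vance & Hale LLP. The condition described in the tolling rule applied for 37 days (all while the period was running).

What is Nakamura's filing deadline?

July 6, 2023

42 days after April 18, 2023 is May 30, 2023.
Tolling adds 37 days: May 30, 2023 + 37 days = July 6, 2023.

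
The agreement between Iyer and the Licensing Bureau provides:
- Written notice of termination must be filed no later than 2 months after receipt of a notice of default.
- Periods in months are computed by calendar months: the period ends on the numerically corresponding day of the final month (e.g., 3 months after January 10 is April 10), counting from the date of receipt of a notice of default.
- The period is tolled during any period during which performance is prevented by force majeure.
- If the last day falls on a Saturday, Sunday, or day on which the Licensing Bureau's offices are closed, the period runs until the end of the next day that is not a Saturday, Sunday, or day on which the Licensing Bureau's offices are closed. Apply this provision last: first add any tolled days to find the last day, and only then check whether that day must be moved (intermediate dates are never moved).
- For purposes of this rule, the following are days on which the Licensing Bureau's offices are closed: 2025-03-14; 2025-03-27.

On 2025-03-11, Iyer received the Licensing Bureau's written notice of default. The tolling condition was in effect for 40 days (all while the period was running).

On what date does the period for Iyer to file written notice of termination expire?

2 months after 2025-03-11 is May 11, 2025.
Tolling adds 40 days: May 11, 2025 + 40 days = June 20, 2025.
June 20, 2025 is a Friday and not a day on which the Licensing Bureau's offices are closed, so no extension applies.

June 20, 2025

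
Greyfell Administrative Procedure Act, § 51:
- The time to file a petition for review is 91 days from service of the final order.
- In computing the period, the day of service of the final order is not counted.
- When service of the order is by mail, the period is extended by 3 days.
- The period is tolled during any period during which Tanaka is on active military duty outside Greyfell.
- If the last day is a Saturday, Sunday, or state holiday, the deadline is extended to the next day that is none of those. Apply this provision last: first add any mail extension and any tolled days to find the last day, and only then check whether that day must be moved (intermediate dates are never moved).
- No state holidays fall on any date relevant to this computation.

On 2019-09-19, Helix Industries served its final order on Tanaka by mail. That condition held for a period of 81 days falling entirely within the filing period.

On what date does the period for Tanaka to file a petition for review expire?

91 days after 2019-09-19 is December 19, 2019.
Service was by mail, adding 3 days: December 19, 2019 + 3 days = December 22, 2019.
Tolling adds 81 days: December 22, 2019 + 81 days = March 12, 2020.
March 12, 2020 is a Thursday and not a state holiday, so no extension applies.

March 12, 2020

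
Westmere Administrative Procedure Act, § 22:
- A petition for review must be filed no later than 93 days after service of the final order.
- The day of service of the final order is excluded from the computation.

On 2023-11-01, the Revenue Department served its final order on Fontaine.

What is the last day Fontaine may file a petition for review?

February 2, 2024

93 days after 2023-11-01 is February 2, 2024.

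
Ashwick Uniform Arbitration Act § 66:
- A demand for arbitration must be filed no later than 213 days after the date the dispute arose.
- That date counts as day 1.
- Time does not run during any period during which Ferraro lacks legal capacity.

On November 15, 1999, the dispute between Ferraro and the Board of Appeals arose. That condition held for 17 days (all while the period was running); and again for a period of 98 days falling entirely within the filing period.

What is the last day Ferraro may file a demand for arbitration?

October 7, 2000

Counting November 15, 1999 as day 1, day 213 is June 14, 2000.
Tolling adds 17 days: June 14, 2000 + 17 days = July 1, 2000.
Tolling adds 98 days: July 1, 2000 + 98 days = October 7, 2000.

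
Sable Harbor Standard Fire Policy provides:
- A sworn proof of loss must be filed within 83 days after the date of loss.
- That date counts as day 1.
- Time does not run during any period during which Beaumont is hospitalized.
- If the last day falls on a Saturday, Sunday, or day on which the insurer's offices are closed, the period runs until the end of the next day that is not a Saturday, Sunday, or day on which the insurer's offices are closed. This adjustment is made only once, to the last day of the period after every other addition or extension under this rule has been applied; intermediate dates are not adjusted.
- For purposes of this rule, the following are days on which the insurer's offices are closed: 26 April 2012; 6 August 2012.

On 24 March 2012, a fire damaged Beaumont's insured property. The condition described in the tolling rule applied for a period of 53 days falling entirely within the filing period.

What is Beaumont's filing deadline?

Counting 24 March 2012 as day 1, day 83 is June 14, 2012.
Tolling adds 53 days: June 14, 2012 + 53 days = August 6, 2012.
August 6, 2012 is a listed holiday. The next qualifying day is August 7, 2012.

August 7, 2012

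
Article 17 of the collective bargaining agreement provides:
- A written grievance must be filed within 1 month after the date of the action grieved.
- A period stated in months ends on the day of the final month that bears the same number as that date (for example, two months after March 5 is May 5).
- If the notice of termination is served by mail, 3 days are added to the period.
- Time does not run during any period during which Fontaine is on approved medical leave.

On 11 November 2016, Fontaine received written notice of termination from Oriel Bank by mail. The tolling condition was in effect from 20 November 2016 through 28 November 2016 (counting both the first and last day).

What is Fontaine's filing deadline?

1 month after 11 November 2016 is December 11, 2016.
Service was by mail, adding 3 days: December 11, 2016 + 3 days = December 14, 2016.
From November 20, 2016 through November 28, 2016 inclusive is 9 days; tolling adds 9 days: December 14, 2016 + 9 days = December 23, 2016.

December 23, 2016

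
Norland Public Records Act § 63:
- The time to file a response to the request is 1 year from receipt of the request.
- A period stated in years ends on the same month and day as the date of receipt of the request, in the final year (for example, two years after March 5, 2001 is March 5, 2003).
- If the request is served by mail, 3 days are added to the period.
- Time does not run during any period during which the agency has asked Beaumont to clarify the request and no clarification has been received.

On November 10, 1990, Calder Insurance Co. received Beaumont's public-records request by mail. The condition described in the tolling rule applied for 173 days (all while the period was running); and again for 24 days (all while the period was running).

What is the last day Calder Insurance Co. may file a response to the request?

1 year after November 10, 1990 is November 10, 1991.
Service was by mail, adding 3 days: November 10, 1991 + 3 days = November 13, 1991.
Tolling adds 173 days: November 13, 1991 + 173 days = May 4, 1992.
Tolling adds 24 days: May 4, 1992 + 24 days = May 28, 1992.

May 28, 1992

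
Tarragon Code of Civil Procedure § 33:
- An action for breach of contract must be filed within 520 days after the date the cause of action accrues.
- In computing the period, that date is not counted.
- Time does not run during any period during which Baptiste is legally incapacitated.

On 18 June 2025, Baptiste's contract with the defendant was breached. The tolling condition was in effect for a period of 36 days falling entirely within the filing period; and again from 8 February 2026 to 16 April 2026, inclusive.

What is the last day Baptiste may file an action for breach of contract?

520 days after 18 June 2025 is November 20, 2026.
Tolling adds 36 days: November 20, 2026 + 36 days = December 26, 2026.
From February 8, 2026 through April 16, 2026 inclusive is 68 days; tolling adds 68 days: December 26, 2026 + 68 days = March 4, 2027.

March 4, 2027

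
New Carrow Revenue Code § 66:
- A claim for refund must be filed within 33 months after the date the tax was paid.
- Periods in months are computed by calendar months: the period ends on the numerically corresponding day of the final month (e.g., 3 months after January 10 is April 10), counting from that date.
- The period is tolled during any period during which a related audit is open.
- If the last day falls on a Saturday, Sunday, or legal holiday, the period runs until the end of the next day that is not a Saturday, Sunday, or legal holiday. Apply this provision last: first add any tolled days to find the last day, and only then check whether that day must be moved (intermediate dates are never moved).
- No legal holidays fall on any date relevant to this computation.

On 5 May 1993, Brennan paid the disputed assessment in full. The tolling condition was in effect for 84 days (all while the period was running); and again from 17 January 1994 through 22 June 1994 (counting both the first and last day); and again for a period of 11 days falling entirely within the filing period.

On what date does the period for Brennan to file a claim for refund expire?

33 months after 5 May 1993 is February 5, 1996.
Tolling adds 84 days: February 5, 1996 + 84 days = April 29, 1996.
From January 17, 1994 through June 22, 1994 inclusive is 157 days; tolling adds 157 days: April 29, 1996 + 157 days = October 3, 1996.
Tolling adds 11 days: October 3, 1996 + 11 days = October 14, 1996.
October 14, 1996 is a Monday and not a legal holiday, so no extension applies.

October 14, 1996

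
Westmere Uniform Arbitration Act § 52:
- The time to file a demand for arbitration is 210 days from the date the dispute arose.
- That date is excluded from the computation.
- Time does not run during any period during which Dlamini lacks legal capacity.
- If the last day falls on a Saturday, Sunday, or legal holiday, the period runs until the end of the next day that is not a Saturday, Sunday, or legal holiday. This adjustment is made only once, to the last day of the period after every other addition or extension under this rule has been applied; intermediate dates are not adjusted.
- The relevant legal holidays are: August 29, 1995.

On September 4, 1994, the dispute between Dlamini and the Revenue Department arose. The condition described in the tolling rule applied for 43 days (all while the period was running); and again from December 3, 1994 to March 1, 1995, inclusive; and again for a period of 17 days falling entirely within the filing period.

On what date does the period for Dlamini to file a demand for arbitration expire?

210 days after September 4, 1994 is April 2, 1995.
Tolling adds 43 days: April 2, 1995 + 43 days = May 15, 1995.
From December 3, 1994 through March 1, 1995 inclusive is 89 days; tolling adds 89 days: May 15, 1995 + 89 days = August 12, 1995.
Tolling adds 17 days: August 12, 1995 + 17 days = August 29, 1995.
August 29, 1995 is a listed holiday. The next qualifying day is August 30, 1995.

August 30, 1995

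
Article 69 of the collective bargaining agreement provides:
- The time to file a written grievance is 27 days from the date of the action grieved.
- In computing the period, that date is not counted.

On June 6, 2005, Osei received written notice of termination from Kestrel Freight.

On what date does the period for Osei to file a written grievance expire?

27 days after June 6, 2005 is July 3, 2005.

July 3, 2005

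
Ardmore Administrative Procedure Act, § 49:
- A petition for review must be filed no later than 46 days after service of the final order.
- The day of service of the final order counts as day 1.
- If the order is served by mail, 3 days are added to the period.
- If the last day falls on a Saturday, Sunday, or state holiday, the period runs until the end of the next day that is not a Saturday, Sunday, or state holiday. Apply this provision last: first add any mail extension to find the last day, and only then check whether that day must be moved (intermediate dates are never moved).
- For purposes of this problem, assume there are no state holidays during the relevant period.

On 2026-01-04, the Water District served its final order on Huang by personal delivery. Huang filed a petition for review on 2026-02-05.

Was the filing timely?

Counting 2026-01-04 as day 1, day 46 is February 18, 2026.
Service was not by mail, so no mail extension applies.
February 18, 2026 is a Wednesday and not a state holiday, so no extension applies.
The deadline is February 18, 2026; the filing on February 5, 2026 is on or before that date.

Yes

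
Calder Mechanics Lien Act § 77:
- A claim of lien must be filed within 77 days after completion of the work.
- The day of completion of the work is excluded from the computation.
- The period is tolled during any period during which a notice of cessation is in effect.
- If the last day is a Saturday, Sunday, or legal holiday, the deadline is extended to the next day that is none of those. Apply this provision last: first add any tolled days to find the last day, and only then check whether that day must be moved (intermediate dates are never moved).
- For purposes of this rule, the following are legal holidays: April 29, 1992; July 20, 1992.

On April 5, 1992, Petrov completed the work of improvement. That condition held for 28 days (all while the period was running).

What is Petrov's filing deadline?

77 days after April 5, 1992 is June 21, 1992.
Tolling adds 28 days: June 21, 1992 + 28 days = July 19, 1992.
July 19, 1992 is Sunday; July 20, 1992 is a listed holiday. The next qualifying day is July 21, 1992.

July 21, 1992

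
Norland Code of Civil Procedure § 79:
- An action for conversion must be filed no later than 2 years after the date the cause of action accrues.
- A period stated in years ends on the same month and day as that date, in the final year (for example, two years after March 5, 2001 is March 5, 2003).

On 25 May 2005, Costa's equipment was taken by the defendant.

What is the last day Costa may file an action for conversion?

2 years after 25 May 2005 is May 25, 2007.

May 25, 2007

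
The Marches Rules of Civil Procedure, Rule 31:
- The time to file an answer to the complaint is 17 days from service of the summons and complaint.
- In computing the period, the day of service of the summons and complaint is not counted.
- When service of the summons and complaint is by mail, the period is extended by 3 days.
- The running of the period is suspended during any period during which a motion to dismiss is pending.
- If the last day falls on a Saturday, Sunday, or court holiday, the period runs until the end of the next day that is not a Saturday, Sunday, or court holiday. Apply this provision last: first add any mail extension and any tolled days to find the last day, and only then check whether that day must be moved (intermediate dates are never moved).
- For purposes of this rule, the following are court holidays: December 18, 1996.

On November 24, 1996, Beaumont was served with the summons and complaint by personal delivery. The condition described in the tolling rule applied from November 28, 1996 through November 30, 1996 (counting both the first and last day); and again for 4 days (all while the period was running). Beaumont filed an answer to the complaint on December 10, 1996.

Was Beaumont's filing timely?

17 days after November 24, 1996 is December 11, 1996.
Service was not by mail, so no mail extension applies.
From November 28, 1996 through November 30, 1996 inclusive is 3 days; tolling adds 3 days: December 11, 1996 + 3 days = December 14, 1996.
Tolling adds 4 days: December 14, 1996 + 4 days = December 18, 1996.
December 18, 1996 is a listed holiday. The next qualifying day is December 19, 1996.
The deadline is December 19, 1996; the filing on December 10, 1996 is on or before that date.

Yes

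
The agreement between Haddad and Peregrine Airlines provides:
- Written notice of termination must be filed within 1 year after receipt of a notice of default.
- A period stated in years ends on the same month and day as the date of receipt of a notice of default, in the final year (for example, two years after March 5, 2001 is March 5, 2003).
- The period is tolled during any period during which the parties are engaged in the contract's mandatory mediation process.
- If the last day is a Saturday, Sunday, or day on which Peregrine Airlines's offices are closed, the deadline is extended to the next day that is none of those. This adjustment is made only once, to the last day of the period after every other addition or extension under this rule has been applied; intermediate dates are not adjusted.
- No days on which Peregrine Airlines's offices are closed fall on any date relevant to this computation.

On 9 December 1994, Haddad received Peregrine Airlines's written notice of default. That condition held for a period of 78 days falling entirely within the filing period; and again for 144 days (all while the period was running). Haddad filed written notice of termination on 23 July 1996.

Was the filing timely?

No

1 year after 9 December 1994 is December 9, 1995.
Tolling adds 78 days: December 9, 1995 + 78 days = February 25, 1996.
Tolling adds 144 days: February 25, 1996 + 144 days = July 18, 1996.
July 18, 1996 is a Thursday and not a day on which Peregrine Airlines's offices are closed, so no extension applies.
The deadline is July 18, 1996; the filing on July 23, 1996 is after that date.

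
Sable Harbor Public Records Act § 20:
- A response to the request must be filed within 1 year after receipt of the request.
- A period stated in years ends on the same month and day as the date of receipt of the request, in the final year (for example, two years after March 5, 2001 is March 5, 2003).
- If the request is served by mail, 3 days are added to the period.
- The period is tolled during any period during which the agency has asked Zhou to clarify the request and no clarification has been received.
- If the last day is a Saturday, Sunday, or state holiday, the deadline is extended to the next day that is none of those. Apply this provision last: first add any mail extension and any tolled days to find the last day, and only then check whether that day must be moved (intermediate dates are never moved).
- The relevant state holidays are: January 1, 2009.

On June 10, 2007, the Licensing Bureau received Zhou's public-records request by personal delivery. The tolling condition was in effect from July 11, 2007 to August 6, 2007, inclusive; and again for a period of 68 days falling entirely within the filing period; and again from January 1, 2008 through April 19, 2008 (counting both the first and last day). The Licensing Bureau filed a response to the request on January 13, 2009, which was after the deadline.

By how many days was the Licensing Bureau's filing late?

1 year after June 10, 2007 is June 10, 2008.
Service was not by mail, so no mail extension applies.
From July 11, 2007 through August 6, 2007 inclusive is 27 days; tolling adds 27 days: June 10, 2008 + 27 days = July 7, 2008.
Tolling adds 68 days: July 7, 2008 + 68 days = September 13, 2008.
From January 1, 2008 through April 19, 2008 inclusive is 110 days; tolling adds 110 days: September 13, 2008 + 110 days = January 1, 2009.
January 1, 2009 is a listed holiday. The next qualifying day is January 2, 2009.
The deadline is January 2, 2009; from January 2, 2009 to January 13, 2009 is 11 days.

11 days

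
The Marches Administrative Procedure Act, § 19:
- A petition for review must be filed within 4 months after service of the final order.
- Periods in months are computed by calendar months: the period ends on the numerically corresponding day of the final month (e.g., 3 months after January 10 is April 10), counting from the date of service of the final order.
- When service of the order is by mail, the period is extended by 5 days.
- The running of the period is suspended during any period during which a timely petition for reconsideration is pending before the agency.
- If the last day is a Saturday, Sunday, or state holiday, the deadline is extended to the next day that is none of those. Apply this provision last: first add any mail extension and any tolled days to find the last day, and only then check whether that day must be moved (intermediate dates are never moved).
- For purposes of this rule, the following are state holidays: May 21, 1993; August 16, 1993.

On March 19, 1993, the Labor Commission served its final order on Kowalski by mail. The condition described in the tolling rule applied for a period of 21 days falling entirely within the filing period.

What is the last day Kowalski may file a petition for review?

August 17, 1993

4 months after March 19, 1993 is July 19, 1993.
Service was by mail, adding 5 days: July 19, 1993 + 5 days = July 24, 1993.
Tolling adds 21 days: July 24, 1993 + 21 days = August 14, 1993.
August 14, 1993 is Saturday; August 15, 1993 is Sunday; August 16, 1993 is a listed holiday. The next qualifying day is August 17, 1993.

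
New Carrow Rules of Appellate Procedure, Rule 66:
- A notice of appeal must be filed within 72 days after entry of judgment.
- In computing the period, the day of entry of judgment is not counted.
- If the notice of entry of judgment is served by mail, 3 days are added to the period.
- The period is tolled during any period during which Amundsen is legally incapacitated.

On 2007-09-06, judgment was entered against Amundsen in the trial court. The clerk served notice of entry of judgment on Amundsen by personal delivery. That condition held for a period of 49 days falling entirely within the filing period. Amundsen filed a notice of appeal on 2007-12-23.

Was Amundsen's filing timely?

72 days after 2007-09-06 is November 17, 2007.
Service was not by mail, so no mail extension applies.
Tolling adds 49 days: November 17, 2007 + 49 days = January 5, 2008.
The deadline is January 5, 2008; the filing on December 23, 2007 is on or before that date.

Yes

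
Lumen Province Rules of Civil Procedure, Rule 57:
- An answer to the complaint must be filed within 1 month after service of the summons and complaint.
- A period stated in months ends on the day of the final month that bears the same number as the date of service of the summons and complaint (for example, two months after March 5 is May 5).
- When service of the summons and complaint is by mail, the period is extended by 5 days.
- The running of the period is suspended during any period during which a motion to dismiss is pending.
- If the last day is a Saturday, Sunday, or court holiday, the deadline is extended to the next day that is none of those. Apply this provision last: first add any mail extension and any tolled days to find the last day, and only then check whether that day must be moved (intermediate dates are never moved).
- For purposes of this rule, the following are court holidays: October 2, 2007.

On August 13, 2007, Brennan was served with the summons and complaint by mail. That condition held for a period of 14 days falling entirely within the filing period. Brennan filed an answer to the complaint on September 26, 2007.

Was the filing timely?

1 month after August 13, 2007 is September 13, 2007.
Service was by mail, adding 5 days: September 13, 2007 + 5 days = September 18, 2007.
Tolling adds 14 days: September 18, 2007 + 14 days = October 2, 2007.
October 2, 2007 is a listed holiday. The next qualifying day is October 3, 2007.
The deadline is October 3, 2007; the filing on September 26, 2007 is on or before that date.

Yes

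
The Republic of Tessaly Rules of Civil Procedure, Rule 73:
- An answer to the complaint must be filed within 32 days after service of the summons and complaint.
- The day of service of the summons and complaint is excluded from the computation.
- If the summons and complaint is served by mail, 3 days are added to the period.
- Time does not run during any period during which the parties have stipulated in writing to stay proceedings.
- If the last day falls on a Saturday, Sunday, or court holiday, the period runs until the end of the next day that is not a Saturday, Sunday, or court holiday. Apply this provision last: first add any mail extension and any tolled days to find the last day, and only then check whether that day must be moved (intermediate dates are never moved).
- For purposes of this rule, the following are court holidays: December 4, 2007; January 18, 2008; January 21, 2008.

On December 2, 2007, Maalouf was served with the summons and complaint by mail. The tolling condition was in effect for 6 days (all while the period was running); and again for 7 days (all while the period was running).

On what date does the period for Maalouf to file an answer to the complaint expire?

January 22, 2008

32 days after December 2, 2007 is January 3, 2008.
Service was by mail, adding 3 days: January 3, 2008 + 3 days = January 6, 2008.
Tolling adds 6 days: January 6, 2008 + 6 days = January 12, 2008.
Tolling adds 7 days: January 12, 2008 + 7 days = January 19, 2008.
January 19, 2008 is Saturday; January 20, 2008 is Sunday; January 21, 2008 is a listed holiday. The next qualifying day is January 22, 2008.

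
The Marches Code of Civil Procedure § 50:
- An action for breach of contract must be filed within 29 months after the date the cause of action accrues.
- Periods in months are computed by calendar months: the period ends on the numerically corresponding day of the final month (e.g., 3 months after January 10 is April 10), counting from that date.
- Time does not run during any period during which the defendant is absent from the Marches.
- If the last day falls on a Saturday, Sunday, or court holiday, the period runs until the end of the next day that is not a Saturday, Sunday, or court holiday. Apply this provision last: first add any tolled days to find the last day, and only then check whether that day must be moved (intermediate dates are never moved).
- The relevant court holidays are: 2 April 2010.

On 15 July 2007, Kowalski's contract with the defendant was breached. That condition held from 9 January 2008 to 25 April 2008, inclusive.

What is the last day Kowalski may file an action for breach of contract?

29 months after 15 July 2007 is December 15, 2009.
From January 9, 2008 through April 25, 2008 inclusive is 108 days; tolling adds 108 days: December 15, 2009 + 108 days = April 2, 2010.
April 2, 2010 is a listed holiday; April 3, 2010 is Saturday; April 4, 2010 is Sunday. The next qualifying day is April 5, 2010.

April 5, 2010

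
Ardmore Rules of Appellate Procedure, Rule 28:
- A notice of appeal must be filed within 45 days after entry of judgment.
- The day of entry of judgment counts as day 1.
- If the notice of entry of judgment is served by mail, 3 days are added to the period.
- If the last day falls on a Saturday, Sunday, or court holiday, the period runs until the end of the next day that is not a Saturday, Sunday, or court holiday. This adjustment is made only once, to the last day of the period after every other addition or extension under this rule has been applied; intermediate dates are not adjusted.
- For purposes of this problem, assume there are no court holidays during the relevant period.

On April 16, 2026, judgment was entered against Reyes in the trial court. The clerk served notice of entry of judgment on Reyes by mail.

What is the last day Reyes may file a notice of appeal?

June 2, 2026

Counting April 16, 2026 as day 1, day 45 is May 30, 2026.
Service was by mail, adding 3 days: May 30, 2026 + 3 days = June 2, 2026.
June 2, 2026 is a Tuesday and not a court holiday, so no extension applies.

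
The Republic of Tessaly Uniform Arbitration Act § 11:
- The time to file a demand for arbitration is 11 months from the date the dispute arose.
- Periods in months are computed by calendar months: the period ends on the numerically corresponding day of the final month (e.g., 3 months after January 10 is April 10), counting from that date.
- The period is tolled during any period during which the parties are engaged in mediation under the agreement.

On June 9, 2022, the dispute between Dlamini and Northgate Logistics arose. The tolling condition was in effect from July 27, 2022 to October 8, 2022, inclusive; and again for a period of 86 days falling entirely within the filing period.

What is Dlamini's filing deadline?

11 months after June 9, 2022 is May 9, 2023.
From July 27, 2022 through October 8, 2022 inclusive is 74 days; tolling adds 74 days: May 9, 2023 + 74 days = July 22, 2023.
Tolling adds 86 days: July 22, 2023 + 86 days = October 16, 2023.

October 16, 2023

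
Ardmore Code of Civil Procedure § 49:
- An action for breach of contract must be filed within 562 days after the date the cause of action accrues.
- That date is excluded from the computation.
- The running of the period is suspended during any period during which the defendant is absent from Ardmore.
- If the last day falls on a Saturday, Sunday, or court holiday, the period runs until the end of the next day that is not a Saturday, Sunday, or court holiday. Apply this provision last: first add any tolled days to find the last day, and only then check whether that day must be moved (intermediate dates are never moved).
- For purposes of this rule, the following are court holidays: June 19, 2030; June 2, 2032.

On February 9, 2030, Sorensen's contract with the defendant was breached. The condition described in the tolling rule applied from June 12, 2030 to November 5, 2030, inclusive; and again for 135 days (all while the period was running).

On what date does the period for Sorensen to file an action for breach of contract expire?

562 days after February 9, 2030 is August 25, 2031.
From June 12, 2030 through November 5, 2030 inclusive is 147 days; tolling adds 147 days: August 25, 2031 + 147 days = January 19, 2032.
Tolling adds 135 days: January 19, 2032 + 135 days = June 2, 2032.
June 2, 2032 is a listed holiday. The next qualifying day is June 3, 2032.

June 3, 2032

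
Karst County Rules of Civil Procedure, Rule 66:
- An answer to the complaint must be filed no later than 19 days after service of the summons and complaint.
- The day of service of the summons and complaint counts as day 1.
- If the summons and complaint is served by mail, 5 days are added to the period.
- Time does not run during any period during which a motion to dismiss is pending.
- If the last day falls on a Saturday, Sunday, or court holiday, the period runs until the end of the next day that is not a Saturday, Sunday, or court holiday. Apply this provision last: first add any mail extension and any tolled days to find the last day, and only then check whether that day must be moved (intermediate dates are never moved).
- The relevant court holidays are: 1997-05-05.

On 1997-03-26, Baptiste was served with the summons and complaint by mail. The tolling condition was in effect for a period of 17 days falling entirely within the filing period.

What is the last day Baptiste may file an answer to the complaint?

May 6, 1997

Counting 1997-03-26 as day 1, day 19 is April 13, 1997.
Service was by mail, adding 5 days: April 13, 1997 + 5 days = April 18, 1997.
Tolling adds 17 days: April 18, 1997 + 17 days = May 5, 1997.
May 5, 1997 is a listed holiday. The next qualifying day is May 6, 1997.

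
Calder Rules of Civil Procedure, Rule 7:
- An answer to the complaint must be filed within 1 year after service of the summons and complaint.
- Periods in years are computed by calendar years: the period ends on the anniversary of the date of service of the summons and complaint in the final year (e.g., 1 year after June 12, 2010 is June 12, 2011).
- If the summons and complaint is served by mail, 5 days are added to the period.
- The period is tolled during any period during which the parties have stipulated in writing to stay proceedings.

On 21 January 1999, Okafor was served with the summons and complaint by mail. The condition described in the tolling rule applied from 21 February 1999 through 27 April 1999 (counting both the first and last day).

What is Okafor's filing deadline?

April 1, 2000

1 year after 21 January 1999 is January 21, 2000.
Service was by mail, adding 5 days: January 21, 2000 + 5 days = January 26, 2000.
From February 21, 1999 through April 27, 1999 inclusive is 66 days; tolling adds 66 days: January 26, 2000 + 66 days = April 1, 2000.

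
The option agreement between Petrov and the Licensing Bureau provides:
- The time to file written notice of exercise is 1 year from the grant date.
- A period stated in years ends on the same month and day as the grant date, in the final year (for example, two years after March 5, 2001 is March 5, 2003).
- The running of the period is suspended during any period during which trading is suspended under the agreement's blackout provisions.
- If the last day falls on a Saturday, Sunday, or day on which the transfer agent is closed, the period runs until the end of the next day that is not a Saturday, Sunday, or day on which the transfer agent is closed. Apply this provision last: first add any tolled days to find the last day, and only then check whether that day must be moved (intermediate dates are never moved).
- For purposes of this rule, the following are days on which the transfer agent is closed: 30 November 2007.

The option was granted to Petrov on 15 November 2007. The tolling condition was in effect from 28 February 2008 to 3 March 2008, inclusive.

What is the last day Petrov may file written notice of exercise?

November 20, 2008

1 year after 15 November 2007 is November 15, 2008.
From February 28, 2008 through March 3, 2008 inclusive is 5 days; tolling adds 5 days: November 15, 2008 + 5 days = November 20, 2008.
November 20, 2008 is a Thursday and not a day on which the transfer agent is closed, so no extension applies.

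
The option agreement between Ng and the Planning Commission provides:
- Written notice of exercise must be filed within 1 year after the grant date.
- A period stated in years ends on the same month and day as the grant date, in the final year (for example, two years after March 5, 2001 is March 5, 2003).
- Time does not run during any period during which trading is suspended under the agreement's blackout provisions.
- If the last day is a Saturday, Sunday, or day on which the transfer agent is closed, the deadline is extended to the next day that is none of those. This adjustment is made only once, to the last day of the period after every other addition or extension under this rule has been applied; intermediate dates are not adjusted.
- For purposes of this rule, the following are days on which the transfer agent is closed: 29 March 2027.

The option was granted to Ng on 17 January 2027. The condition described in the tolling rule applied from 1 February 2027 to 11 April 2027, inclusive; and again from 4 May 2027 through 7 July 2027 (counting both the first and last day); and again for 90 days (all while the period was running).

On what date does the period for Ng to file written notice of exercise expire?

August 29, 2028

1 year after 17 January 2027 is January 17, 2028.
From February 1, 2027 through April 11, 2027 inclusive is 70 days; tolling adds 70 days: January 17, 2028 + 70 days = March 27, 2028.
From May 4, 2027 through July 7, 2027 inclusive is 65 days; tolling adds 65 days: March 27, 2028 + 65 days = May 31, 2028.
Tolling adds 90 days: May 31, 2028 + 90 days = August 29, 2028.
August 29, 2028 is a Tuesday and not a day on which the transfer agent is closed, so no extension applies.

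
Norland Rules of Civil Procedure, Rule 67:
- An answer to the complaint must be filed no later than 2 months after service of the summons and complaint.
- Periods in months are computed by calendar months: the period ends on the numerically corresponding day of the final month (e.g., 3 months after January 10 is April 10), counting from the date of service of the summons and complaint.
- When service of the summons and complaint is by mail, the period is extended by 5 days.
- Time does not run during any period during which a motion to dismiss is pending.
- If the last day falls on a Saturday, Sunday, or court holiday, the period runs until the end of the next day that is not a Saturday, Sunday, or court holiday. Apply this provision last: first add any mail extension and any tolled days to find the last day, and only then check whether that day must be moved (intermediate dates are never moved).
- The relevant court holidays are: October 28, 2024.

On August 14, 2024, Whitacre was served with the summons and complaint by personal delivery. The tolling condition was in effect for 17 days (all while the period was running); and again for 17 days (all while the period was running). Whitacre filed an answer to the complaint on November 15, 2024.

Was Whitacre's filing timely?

Yes

2 months after August 14, 2024 is October 14, 2024.
Service was not by mail, so no mail extension applies.
Tolling adds 17 days: October 14, 2024 + 17 days = October 31, 2024.
Tolling adds 17 days: October 31, 2024 + 17 days = November 17, 2024.
November 17, 2024 is Sunday. The next qualifying day is November 18, 2024.
The deadline is November 18, 2024; the filing on November 15, 2024 is on or before that date.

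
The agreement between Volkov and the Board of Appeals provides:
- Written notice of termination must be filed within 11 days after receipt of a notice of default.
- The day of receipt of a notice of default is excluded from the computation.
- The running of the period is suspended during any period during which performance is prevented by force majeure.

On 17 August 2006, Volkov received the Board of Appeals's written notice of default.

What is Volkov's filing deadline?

August 28, 2006

11 days after 17 August 2006 is August 28, 2006.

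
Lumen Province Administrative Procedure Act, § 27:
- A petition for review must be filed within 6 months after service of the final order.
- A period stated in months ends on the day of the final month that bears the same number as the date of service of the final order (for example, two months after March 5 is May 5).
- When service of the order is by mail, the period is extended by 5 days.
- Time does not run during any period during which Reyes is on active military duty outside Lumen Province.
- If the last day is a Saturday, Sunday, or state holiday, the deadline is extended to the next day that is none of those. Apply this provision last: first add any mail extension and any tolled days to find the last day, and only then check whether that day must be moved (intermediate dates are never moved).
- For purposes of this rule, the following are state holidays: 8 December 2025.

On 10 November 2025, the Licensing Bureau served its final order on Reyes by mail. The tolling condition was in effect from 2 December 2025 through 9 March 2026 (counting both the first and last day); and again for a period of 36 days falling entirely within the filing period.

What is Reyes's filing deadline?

6 months after 10 November 2025 is May 10, 2026.
Service was by mail, adding 5 days: May 10, 2026 + 5 days = May 15, 2026.
From December 2, 2025 through March 9, 2026 inclusive is 98 days; tolling adds 98 days: May 15, 2026 + 98 days = August 21, 2026.
Tolling adds 36 days: August 21, 2026 + 36 days = September 26, 2026.
September 26, 2026 is Saturday; September 27, 2026 is Sunday. The next qualifying day is September 28, 2026.

September 28, 2026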